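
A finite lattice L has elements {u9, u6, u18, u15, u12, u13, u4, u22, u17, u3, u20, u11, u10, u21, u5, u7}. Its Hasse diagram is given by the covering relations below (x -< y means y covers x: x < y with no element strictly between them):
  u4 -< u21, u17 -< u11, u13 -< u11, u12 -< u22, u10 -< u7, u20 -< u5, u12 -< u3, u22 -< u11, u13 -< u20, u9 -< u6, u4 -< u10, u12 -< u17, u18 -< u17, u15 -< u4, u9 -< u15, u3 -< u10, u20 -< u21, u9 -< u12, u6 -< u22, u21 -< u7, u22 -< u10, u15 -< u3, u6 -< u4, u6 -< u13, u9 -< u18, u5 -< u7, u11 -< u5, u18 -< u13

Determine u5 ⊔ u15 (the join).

u7

Common upper bounds of {u5, u15}: u7.
The least among these is u7.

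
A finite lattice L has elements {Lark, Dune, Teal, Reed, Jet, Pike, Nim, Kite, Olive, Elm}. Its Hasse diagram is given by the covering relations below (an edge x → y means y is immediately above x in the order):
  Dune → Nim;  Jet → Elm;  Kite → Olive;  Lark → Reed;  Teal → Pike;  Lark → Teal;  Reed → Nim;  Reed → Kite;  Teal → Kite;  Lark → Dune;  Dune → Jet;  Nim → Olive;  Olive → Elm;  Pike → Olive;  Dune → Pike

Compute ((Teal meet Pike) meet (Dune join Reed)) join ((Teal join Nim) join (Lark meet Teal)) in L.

Olive

Teal ∧ Pike = Teal
Dune ∨ Reed = Nim
Teal ∧ Nim = Lark
Teal ∨ Nim = Olive
Lark ∧ Teal = Lark
Olive ∨ Lark = Olive
Lark ∨ Olive = Olive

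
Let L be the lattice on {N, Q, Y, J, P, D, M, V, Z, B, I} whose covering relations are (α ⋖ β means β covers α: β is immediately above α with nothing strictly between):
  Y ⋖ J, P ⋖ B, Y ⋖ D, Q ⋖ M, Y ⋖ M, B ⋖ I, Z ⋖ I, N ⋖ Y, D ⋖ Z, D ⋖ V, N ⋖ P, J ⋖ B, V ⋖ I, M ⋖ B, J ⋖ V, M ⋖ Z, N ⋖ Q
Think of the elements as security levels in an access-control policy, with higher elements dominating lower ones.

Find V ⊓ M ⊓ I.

Common lower bounds of {V, M, I}: N, Y.
The greatest among these is Y.

Y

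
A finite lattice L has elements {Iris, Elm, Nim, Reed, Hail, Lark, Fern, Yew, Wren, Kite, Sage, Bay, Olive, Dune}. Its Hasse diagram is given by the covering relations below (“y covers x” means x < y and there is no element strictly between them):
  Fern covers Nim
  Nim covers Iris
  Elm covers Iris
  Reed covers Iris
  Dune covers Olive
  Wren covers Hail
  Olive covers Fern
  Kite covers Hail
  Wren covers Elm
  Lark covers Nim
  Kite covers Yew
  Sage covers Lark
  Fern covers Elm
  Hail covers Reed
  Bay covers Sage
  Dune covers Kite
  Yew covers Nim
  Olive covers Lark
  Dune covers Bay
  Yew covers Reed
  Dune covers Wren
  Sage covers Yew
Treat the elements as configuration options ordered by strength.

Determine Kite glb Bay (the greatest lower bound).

Yew

Common lower bounds of {Kite, Bay}: Iris, Nim, Reed, Yew.
The greatest among these is Yew.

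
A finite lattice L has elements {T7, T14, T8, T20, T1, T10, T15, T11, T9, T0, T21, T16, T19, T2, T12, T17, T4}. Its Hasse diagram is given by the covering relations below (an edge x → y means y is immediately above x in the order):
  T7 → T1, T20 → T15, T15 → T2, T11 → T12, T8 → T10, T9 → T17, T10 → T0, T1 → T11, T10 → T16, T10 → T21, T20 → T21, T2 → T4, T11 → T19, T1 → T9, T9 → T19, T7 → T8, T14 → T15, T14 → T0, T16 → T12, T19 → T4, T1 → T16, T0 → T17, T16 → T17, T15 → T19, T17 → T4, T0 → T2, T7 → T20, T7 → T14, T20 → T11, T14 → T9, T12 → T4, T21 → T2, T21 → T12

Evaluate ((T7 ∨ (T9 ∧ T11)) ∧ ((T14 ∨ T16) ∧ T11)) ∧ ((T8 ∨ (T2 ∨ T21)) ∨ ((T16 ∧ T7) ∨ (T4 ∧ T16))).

T9 ∧ T11 = T1
T7 ∨ T1 = T1
T14 ∨ T16 = T17
T17 ∧ T11 = T1
T1 ∧ T1 = T1
T2 ∨ T21 = T2
T8 ∨ T2 = T2
T16 ∧ T7 = T7
T4 ∧ T16 = T16
T7 ∨ T16 = T16
T2 ∨ T16 = T4
T1 ∧ T4 = T1

T1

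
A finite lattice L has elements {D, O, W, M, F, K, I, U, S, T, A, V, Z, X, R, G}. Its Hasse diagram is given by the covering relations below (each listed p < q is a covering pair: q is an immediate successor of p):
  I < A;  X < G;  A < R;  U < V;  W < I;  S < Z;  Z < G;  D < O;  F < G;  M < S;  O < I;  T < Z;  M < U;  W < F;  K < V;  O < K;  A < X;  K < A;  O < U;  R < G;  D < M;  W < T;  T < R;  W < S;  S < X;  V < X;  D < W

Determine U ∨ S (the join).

Common upper bounds of {U, S}: G, X.
The least among these is X.

X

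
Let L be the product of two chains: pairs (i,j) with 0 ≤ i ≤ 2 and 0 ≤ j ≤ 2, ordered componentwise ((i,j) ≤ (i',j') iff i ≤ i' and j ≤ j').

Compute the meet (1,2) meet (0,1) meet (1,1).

In a product of chains, the meet is componentwise min, giving (0,1).

(0,1)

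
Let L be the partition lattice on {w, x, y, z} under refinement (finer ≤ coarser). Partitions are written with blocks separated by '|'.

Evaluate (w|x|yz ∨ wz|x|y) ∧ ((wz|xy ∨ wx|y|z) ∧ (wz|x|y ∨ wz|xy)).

w|x|yz ∨ wz|x|y = wyz|x
wz|xy ∨ wx|y|z = wxyz
wz|x|y ∨ wz|xy = wz|xy
wxyz ∧ wz|xy = wz|xy
wyz|x ∧ wz|xy = wz|x|y

wz|x|y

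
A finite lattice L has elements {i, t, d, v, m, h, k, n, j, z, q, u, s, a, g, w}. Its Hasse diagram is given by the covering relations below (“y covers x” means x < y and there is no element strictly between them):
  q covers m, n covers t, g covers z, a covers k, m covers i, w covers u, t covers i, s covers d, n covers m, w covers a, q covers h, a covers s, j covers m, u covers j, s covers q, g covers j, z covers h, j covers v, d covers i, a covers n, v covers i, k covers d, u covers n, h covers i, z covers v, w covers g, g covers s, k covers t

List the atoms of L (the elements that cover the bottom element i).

d, h, m, t, v

The atoms are exactly the elements that cover i: d, h, m, t, v.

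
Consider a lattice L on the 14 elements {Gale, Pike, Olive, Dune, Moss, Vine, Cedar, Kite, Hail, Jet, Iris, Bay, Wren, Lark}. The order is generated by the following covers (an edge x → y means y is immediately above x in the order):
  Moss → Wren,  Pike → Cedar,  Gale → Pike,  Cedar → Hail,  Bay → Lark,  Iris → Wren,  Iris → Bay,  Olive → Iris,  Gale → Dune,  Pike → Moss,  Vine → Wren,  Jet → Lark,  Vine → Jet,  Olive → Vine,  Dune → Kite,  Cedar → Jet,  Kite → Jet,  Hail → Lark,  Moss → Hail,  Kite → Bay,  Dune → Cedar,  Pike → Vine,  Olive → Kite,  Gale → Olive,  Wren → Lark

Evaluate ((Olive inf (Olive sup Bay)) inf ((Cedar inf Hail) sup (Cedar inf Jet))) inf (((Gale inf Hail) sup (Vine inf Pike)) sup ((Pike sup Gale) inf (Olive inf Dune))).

Olive ∨ Bay = Bay
Olive ∧ Bay = Olive
Cedar ∧ Hail = Cedar
Cedar ∧ Jet = Cedar
Cedar ∨ Cedar = Cedar
Olive ∧ Cedar = Gale
Gale ∧ Hail = Gale
Vine ∧ Pike = Pike
Gale ∨ Pike = Pike
Pike ∨ Gale = Pike
Olive ∧ Dune = Gale
Pike ∧ Gale = Gale
Pike ∨ Gale = Pike
Gale ∧ Pike = Gale

Gale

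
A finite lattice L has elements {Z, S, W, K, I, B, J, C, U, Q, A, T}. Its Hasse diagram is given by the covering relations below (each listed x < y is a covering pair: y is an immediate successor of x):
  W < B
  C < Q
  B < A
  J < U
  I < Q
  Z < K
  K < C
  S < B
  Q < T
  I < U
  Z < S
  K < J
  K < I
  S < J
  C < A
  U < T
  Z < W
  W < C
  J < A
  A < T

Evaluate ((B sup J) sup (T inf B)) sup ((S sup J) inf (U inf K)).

B ∨ J = A
T ∧ B = B
A ∨ B = A
S ∨ J = J
U ∧ K = K
J ∧ K = K
A ∨ K = A

A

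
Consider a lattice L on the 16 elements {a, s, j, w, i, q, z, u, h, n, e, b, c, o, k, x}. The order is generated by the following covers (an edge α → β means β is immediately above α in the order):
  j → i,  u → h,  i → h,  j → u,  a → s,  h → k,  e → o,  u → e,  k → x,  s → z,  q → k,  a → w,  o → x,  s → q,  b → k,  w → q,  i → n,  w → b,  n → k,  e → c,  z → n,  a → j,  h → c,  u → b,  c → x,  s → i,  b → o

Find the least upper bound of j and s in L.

i

Common upper bounds of {j, s}: c, h, i, k, n, x.
The least among these is i.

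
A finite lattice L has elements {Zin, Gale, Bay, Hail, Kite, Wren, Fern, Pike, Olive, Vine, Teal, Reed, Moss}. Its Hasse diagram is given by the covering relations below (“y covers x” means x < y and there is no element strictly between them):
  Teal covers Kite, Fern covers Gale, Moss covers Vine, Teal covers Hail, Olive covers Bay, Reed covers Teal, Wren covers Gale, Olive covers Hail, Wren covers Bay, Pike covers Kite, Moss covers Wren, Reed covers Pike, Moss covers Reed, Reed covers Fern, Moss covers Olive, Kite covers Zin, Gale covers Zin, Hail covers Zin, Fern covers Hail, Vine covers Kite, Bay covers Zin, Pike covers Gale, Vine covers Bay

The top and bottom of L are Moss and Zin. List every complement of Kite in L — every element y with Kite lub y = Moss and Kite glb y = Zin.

Need y with Kite ∨ y = Moss and Kite ∧ y = Zin.
Checking each element gives: Olive, Wren.

Olive, Wren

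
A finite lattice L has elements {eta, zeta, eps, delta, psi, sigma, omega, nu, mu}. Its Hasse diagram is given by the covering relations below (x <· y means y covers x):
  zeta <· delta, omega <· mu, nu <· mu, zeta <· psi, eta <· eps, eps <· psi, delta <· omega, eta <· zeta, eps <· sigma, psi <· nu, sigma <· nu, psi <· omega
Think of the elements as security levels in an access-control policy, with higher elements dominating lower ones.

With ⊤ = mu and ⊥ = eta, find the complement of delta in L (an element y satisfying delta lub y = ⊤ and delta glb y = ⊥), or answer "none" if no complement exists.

sigma

Need y with delta ∨ y = mu and delta ∧ y = eta.
Checking each element gives: sigma.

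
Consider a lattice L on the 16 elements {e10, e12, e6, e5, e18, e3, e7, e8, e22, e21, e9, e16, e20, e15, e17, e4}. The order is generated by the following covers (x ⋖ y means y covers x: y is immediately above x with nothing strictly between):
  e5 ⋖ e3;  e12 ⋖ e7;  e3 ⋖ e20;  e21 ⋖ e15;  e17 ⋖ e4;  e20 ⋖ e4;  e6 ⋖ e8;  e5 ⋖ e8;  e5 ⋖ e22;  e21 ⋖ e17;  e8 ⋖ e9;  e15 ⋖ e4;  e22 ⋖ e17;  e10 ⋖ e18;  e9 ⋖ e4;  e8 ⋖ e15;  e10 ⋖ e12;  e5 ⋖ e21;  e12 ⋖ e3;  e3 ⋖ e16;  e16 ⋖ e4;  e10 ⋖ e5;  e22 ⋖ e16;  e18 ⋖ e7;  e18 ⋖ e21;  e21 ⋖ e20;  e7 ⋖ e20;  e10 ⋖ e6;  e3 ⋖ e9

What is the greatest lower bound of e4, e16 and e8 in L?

Common lower bounds of {e4, e16, e8}: e10, e5.
The greatest among these is e5.

e5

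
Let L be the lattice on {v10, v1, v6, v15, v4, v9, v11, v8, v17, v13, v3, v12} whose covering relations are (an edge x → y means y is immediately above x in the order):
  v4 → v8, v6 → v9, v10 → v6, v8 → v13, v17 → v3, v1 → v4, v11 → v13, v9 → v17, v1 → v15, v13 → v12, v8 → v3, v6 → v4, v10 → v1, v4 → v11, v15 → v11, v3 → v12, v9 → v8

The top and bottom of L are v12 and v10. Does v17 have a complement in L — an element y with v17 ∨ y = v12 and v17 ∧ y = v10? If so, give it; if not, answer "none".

Need y with v17 ∨ y = v12 and v17 ∧ y = v10.
Checking each element gives: v15.

v15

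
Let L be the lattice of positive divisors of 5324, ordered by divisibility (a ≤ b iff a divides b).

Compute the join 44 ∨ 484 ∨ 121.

In the divisibility order, the join is the least common multiple: lcm(44, 484, 121) = 484.

484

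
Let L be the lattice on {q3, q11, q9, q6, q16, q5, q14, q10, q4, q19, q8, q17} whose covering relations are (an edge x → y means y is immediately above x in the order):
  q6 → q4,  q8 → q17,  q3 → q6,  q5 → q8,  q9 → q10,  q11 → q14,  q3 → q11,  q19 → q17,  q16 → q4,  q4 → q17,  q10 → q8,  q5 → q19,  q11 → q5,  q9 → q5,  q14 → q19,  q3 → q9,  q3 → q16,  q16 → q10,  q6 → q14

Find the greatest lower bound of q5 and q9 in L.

Common lower bounds of {q5, q9}: q3, q9.
The greatest among these is q9.

q9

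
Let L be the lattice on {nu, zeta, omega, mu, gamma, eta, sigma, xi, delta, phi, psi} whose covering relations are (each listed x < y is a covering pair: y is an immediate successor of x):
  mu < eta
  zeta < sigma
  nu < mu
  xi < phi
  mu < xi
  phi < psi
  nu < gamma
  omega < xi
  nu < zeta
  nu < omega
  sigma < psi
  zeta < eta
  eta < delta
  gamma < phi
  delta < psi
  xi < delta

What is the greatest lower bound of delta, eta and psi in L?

eta

Common lower bounds of {delta, eta, psi}: eta, mu, nu, zeta.
The greatest among these is eta.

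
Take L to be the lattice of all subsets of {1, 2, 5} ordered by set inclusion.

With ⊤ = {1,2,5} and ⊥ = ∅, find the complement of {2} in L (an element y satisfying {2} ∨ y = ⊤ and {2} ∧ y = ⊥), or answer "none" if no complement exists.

{1,5}

Need y with {2} ∨ y = {1,2,5} and {2} ∧ y = ∅.
Checking each element gives: {1,5}.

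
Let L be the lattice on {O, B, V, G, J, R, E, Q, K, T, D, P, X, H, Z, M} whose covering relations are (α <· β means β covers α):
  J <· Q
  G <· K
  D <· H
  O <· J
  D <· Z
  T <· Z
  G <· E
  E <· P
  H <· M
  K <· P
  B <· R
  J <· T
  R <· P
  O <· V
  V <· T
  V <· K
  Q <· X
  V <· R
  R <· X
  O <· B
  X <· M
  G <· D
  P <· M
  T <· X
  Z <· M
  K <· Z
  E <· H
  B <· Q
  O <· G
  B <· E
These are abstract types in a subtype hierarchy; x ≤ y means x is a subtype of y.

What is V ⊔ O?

V

Common upper bounds of {V, O}: K, M, P, R, T, V, X, Z.
The least among these is V.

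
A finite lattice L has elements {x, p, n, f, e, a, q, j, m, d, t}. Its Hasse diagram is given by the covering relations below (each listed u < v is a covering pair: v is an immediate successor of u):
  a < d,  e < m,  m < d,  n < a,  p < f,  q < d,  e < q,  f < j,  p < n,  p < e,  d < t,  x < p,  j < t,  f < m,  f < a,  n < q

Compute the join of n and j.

t

Common upper bounds of {n, j}: t.
The least among these is t.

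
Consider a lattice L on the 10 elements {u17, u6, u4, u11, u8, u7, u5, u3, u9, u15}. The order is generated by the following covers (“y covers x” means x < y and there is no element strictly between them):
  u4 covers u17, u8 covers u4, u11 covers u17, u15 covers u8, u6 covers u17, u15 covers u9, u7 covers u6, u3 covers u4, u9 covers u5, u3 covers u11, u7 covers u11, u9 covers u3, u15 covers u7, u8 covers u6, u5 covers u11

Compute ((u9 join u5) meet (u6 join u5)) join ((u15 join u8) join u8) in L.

u15

u9 ∨ u5 = u9
u6 ∨ u5 = u15
u9 ∧ u15 = u9
u15 ∨ u8 = u15
u15 ∨ u8 = u15
u9 ∨ u15 = u15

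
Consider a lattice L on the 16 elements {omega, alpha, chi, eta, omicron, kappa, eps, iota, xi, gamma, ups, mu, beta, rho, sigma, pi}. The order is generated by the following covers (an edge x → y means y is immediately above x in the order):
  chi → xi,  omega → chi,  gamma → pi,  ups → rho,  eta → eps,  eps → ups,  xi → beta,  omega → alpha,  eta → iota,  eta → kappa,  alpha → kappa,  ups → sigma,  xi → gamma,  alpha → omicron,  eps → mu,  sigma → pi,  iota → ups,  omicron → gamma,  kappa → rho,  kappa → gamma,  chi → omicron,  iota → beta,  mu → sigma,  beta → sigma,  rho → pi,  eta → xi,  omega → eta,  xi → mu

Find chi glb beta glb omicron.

chi

Common lower bounds of {chi, beta, omicron}: chi, omega.
The greatest among these is chi.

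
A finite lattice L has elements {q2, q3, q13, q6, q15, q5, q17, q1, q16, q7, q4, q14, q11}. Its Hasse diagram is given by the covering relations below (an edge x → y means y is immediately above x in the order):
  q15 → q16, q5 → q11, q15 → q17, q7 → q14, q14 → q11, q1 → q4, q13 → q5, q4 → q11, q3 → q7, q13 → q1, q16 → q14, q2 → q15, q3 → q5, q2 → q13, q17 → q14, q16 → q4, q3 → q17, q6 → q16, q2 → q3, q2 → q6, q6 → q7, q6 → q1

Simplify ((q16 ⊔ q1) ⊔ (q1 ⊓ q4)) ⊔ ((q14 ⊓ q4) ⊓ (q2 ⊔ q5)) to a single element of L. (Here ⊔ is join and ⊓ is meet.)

q4

q16 ∨ q1 = q4
q1 ∧ q4 = q1
q4 ∨ q1 = q4
q14 ∧ q4 = q16
q2 ∨ q5 = q5
q16 ∧ q5 = q2
q4 ∨ q2 = q4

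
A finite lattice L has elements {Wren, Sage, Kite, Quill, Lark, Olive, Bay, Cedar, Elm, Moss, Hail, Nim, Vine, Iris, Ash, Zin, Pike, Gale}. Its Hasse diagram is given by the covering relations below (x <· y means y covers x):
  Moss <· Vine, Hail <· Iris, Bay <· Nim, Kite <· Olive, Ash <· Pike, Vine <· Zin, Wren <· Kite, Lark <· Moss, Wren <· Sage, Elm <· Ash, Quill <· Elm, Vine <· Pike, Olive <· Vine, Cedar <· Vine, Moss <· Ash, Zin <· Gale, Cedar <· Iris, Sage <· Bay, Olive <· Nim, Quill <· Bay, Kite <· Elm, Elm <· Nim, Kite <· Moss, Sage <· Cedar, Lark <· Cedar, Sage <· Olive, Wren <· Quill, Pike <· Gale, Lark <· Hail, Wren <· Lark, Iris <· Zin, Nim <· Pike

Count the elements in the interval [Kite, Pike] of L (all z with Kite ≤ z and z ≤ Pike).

8

The interval [Kite, Pike] = {Ash, Elm, Kite, Moss, Nim, Olive, Pike, Vine}, which has 8 elements.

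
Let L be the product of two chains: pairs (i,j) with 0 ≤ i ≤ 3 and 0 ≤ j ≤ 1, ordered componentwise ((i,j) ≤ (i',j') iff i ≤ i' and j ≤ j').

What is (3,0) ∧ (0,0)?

(0,0)

In a product of chains, the meet is componentwise min, giving (0,0).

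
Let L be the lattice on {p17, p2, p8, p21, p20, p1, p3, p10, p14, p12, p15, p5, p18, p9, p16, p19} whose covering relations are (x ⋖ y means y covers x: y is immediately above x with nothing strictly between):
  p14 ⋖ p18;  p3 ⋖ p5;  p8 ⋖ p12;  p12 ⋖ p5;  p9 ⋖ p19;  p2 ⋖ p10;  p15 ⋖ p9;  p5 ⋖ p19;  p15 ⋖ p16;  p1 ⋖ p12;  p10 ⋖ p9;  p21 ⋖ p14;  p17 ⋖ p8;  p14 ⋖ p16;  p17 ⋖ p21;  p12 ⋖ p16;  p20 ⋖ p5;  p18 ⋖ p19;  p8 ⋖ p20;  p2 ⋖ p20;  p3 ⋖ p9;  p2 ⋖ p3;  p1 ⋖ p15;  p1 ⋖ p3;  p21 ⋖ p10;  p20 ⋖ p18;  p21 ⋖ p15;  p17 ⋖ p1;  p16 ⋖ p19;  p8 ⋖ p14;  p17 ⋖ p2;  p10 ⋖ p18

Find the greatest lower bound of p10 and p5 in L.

Common lower bounds of {p10, p5}: p17, p2.
The greatest among these is p2.

p2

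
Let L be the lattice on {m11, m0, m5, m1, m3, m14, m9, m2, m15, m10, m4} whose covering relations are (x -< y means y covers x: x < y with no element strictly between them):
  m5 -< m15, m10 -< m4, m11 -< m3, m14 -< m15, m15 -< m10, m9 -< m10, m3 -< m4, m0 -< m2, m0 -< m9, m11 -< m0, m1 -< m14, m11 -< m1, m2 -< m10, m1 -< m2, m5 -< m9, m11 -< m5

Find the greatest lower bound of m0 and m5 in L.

m11

Common lower bounds of {m0, m5}: m11.
The greatest among these is m11.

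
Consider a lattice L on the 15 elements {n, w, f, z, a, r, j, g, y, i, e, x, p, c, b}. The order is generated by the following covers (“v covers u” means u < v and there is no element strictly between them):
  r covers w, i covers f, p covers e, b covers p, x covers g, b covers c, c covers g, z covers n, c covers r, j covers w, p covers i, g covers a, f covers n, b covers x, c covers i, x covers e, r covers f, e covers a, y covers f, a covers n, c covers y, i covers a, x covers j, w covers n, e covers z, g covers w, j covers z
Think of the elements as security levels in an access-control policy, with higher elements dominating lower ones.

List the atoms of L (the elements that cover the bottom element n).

a, f, w, z

The atoms are exactly the elements that cover n: a, f, w, z.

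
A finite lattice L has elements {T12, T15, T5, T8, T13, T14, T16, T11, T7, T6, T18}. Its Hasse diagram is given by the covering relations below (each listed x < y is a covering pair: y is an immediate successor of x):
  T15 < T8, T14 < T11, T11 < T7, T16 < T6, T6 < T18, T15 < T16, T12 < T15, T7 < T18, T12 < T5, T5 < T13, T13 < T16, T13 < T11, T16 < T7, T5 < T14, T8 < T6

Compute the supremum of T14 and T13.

Common upper bounds of {T14, T13}: T11, T18, T7.
The least among these is T11.

T11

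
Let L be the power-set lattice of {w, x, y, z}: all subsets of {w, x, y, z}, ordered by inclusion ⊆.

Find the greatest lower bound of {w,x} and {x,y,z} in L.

{x}

Under ⊆, meet is intersection: {w,x} ∩ {x,y,z} = {x}.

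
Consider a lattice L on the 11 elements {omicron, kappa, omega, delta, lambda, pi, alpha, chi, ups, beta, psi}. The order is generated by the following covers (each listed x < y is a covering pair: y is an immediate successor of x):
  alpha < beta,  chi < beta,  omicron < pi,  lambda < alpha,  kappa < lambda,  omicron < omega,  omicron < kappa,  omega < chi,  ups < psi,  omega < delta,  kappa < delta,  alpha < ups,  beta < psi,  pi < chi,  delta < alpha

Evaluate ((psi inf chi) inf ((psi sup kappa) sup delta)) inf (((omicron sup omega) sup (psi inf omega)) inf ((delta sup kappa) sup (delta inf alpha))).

omega

psi ∧ chi = chi
psi ∨ kappa = psi
psi ∨ delta = psi
chi ∧ psi = chi
omicron ∨ omega = omega
psi ∧ omega = omega
omega ∨ omega = omega
delta ∨ kappa = delta
delta ∧ alpha = delta
delta ∨ delta = delta
omega ∧ delta = omega
chi ∧ omega = omega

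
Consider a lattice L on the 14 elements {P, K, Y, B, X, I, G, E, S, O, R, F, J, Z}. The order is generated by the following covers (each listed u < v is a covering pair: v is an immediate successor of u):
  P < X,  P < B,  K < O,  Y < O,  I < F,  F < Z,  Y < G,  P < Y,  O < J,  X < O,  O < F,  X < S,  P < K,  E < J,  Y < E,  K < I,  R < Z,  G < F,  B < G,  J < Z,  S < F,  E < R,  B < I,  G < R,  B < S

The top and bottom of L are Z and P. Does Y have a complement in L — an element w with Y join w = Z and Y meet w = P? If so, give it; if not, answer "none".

none

For every candidate w, either Y ∨ w ≠ Z or Y ∧ w ≠ P; no complement exists.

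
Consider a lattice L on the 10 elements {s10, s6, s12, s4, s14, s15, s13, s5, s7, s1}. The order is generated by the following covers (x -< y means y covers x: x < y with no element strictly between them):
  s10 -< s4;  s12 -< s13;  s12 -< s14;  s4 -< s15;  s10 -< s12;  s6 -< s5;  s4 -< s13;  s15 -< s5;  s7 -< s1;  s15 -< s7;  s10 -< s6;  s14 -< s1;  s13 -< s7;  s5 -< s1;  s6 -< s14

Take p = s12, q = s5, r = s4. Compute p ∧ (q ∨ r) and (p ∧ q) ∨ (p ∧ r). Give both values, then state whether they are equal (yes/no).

q ∨ r = s5, so p ∧ (q ∨ r) = s12 ∧ s5 = s10.
p ∧ q = s10 and p ∧ r = s10, so (p ∧ q) ∨ (p ∧ r) = s10 ∨ s10 = s10.
Equal: yes.

s10; s10; yes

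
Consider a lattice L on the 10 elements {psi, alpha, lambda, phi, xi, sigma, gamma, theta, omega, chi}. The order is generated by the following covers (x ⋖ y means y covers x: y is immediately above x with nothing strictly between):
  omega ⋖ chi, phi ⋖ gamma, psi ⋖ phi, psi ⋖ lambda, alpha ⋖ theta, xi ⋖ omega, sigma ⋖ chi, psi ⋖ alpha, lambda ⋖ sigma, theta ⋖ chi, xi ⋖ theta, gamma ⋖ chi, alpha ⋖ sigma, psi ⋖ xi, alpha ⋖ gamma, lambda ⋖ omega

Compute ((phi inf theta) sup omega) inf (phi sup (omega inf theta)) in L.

omega

phi ∧ theta = psi
psi ∨ omega = omega
omega ∧ theta = xi
phi ∨ xi = chi
omega ∧ chi = omega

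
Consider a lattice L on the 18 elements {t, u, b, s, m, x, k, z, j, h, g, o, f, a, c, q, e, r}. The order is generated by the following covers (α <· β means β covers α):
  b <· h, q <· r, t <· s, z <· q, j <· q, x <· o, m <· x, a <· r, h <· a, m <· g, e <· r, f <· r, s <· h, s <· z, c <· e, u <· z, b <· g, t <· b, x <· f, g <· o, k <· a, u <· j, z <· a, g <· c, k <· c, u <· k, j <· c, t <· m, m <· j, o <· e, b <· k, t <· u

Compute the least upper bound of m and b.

Common upper bounds of {m, b}: c, e, g, o, r.
The least among these is g.

g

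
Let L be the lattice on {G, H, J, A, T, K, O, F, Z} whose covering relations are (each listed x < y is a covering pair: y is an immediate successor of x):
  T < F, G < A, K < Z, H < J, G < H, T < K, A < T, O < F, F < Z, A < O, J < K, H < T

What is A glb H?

Common lower bounds of {A, H}: G.
The greatest among these is G.

G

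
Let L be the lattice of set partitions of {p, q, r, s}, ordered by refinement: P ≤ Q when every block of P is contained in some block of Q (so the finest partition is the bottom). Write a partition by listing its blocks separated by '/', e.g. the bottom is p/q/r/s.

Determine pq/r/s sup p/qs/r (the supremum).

The join of pq/r/s and p/qs/r merges any blocks that overlap across the partitions, giving pqs/r.

pqs/r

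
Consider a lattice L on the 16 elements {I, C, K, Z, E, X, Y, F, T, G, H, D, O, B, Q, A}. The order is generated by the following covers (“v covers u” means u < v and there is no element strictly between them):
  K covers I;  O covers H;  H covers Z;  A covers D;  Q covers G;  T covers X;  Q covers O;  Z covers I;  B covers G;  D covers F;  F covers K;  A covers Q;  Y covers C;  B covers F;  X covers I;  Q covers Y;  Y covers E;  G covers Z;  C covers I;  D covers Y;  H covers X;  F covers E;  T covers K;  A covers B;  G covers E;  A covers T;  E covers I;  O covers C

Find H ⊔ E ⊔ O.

Common upper bounds of {H, E, O}: A, Q.
The least among these is Q.

Q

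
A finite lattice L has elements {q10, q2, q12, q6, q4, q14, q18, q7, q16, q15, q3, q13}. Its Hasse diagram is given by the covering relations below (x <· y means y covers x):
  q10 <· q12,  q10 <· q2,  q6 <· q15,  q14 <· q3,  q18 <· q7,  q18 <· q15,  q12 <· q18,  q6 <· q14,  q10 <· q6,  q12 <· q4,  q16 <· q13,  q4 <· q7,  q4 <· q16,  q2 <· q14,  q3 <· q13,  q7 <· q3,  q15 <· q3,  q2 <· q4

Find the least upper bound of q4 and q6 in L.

Common upper bounds of {q4, q6}: q13, q3.
The least among these is q3.

q3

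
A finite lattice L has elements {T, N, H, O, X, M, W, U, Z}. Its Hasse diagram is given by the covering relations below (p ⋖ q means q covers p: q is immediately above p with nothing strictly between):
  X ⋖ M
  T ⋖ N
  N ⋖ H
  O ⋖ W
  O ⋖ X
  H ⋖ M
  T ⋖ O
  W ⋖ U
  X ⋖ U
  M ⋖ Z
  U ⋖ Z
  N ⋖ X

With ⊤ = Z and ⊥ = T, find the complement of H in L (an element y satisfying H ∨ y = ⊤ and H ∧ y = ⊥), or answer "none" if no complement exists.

W

Need y with H ∨ y = Z and H ∧ y = T.
Checking each element gives: W.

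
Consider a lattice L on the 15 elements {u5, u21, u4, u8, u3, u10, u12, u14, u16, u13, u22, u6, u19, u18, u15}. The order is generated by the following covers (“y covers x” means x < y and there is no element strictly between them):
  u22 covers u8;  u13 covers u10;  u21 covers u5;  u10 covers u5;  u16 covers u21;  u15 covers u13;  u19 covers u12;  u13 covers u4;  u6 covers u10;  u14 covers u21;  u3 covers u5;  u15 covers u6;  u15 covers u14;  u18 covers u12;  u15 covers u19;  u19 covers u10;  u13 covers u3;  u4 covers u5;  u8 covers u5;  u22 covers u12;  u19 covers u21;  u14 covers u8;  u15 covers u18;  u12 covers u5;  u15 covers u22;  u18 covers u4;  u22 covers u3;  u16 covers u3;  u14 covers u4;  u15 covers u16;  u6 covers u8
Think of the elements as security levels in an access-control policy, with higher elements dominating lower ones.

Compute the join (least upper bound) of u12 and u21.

Common upper bounds of {u12, u21}: u15, u19.
The least among these is u19.

u19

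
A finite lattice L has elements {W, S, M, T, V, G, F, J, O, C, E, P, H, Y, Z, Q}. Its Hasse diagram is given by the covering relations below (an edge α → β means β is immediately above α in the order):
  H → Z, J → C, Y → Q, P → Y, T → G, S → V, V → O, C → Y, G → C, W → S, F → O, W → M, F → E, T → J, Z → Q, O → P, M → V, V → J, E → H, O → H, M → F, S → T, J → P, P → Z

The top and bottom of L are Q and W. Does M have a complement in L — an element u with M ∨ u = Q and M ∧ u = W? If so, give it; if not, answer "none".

none

For every candidate u, either M ∨ u ≠ Q or M ∧ u ≠ W; no complement exists.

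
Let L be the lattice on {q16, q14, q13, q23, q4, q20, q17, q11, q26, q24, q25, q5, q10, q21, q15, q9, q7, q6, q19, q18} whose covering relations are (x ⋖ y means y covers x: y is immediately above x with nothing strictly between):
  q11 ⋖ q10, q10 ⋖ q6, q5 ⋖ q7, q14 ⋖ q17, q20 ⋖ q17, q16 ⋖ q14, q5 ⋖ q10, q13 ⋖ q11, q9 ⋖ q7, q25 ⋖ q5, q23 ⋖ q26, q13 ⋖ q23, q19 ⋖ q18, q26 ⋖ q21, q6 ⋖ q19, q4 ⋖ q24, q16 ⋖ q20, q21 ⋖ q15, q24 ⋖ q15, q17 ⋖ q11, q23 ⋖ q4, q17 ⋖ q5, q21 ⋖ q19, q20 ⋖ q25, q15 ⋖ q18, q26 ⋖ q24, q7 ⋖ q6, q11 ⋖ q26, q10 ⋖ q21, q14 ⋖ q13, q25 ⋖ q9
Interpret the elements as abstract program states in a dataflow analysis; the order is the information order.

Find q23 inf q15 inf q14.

Common lower bounds of {q23, q15, q14}: q14, q16.
The greatest among these is q14.

q14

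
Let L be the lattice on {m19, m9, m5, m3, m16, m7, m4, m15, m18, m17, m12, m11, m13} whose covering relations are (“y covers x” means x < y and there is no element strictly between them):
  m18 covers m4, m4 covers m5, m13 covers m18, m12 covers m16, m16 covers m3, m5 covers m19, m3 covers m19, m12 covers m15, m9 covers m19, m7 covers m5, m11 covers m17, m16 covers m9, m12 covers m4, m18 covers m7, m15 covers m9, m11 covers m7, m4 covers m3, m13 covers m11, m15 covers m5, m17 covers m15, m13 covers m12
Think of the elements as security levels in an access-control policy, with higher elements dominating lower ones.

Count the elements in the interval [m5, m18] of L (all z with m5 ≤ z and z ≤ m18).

4

The interval [m5, m18] = {m18, m4, m5, m7}, which has 4 elements.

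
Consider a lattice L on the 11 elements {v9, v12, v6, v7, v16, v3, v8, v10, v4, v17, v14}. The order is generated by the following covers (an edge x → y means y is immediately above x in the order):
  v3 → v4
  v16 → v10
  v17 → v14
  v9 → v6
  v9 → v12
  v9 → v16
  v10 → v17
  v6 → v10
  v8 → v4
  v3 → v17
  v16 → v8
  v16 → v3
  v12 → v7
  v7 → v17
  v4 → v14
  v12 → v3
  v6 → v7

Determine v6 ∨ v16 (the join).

v10

Common upper bounds of {v6, v16}: v10, v14, v17.
The least among these is v10.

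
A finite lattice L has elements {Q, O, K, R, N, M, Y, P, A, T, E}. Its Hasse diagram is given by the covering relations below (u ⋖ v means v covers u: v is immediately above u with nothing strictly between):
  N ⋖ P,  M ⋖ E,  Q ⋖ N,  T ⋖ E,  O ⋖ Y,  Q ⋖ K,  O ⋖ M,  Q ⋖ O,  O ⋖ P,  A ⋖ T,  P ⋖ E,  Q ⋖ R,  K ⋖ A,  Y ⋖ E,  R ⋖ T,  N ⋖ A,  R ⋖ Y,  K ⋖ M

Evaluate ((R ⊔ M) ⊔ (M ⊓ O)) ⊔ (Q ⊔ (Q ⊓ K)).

E

R ∨ M = E
M ∧ O = O
E ∨ O = E
Q ∧ K = Q
Q ∨ Q = Q
E ∨ Q = E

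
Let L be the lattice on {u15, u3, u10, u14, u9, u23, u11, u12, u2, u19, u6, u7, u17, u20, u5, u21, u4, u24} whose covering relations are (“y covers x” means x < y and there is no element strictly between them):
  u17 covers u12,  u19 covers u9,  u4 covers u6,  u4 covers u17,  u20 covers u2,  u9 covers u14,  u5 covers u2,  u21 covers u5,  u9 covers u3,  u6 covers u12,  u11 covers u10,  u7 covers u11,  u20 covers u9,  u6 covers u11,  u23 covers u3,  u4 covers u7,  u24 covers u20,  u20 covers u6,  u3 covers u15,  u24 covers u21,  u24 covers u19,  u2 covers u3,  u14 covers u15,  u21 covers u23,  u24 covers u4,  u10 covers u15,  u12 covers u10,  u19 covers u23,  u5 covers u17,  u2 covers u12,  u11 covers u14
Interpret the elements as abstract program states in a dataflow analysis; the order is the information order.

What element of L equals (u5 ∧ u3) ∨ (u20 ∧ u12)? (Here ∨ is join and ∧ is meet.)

u2

u5 ∧ u3 = u3
u20 ∧ u12 = u12
u3 ∨ u12 = u2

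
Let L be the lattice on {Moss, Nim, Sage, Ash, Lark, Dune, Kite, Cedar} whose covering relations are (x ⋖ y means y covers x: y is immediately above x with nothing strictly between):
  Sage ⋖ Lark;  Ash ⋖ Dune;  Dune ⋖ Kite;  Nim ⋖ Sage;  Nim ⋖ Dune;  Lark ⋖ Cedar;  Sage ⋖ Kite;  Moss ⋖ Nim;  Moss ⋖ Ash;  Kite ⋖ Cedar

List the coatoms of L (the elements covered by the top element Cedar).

Kite, Lark

The coatoms are exactly the elements covered by Cedar: Kite, Lark.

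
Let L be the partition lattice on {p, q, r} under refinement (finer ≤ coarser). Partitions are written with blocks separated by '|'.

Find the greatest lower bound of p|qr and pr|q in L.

Common lower bounds of {p|qr, pr|q}: p|q|r.
The greatest among these is p|q|r.

p|q|r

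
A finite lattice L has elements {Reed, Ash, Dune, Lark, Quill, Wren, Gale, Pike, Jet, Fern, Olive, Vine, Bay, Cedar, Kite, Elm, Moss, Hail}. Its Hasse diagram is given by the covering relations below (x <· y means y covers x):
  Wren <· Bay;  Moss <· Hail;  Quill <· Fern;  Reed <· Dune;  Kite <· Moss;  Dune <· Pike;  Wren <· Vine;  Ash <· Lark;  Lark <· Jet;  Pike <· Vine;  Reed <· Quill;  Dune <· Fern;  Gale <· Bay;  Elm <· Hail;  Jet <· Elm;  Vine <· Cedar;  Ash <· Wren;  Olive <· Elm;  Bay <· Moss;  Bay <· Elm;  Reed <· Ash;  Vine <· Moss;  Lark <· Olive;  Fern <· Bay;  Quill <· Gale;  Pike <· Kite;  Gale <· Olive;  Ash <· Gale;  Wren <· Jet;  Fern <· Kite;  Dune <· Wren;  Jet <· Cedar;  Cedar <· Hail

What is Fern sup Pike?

Common upper bounds of {Fern, Pike}: Hail, Kite, Moss.
The least among these is Kite.

Kite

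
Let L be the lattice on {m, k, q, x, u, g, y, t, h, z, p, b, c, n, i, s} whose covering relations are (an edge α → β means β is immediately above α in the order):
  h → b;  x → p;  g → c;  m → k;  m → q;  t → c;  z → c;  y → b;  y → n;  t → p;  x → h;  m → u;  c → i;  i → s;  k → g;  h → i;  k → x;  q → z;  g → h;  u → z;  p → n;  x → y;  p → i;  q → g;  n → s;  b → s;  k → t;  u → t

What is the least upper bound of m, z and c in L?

Common upper bounds of {m, z, c}: c, i, s.
The least among these is c.

c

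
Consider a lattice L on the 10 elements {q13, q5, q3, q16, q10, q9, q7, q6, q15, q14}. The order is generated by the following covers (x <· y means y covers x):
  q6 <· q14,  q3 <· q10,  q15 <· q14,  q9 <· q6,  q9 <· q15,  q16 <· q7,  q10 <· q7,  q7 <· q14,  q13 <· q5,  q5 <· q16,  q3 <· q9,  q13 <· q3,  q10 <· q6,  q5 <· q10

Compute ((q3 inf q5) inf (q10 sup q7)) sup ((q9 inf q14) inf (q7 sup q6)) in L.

q3 ∧ q5 = q13
q10 ∨ q7 = q7
q13 ∧ q7 = q13
q9 ∧ q14 = q9
q7 ∨ q6 = q14
q9 ∧ q14 = q9
q13 ∨ q9 = q9

q9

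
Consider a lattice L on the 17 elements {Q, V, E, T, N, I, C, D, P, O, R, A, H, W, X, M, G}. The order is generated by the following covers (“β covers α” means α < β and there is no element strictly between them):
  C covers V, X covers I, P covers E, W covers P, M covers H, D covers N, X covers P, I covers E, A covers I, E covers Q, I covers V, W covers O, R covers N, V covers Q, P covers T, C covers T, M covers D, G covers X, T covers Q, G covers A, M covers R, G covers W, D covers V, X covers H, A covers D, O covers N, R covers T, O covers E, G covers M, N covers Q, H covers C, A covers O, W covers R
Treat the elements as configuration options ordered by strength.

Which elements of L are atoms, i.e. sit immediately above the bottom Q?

The atoms are exactly the elements that cover Q: E, N, T, V.

E, N, T, V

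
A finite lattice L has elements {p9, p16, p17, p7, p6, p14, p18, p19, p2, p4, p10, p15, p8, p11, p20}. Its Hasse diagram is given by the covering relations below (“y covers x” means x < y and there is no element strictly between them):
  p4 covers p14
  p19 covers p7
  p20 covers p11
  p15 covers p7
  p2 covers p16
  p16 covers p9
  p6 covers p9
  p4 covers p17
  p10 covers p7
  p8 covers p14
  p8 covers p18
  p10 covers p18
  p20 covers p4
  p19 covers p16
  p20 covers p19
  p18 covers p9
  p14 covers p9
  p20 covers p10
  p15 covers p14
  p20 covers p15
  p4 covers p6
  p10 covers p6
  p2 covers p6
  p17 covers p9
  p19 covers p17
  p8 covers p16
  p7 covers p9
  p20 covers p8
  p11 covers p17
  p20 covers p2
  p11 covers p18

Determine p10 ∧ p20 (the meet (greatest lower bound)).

p10

Common lower bounds of {p10, p20}: p10, p18, p6, p7, p9.
The greatest among these is p10.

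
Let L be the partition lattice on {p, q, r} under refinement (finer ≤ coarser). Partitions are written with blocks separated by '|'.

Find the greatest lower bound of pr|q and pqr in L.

Common lower bounds of {pr|q, pqr}: pr|q, p|q|r.
The greatest among these is pr|q.

pr|q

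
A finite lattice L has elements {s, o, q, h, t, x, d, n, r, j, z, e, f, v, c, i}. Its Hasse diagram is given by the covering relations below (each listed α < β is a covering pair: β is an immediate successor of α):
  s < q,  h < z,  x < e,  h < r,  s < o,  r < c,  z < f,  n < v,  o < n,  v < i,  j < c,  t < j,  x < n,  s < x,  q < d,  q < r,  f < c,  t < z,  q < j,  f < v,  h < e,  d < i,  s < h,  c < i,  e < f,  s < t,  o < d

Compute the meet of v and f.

f

Common lower bounds of {v, f}: e, f, h, s, t, x, z.
The greatest among these is f.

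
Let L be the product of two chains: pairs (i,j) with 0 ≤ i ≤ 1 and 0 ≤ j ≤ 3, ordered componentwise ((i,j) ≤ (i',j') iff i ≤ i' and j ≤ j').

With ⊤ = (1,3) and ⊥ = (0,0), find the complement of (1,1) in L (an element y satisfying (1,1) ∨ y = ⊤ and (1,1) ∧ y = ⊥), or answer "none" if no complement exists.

none

For every candidate y, either (1,1) ∨ y ≠ (1,3) or (1,1) ∧ y ≠ (0,0); no complement exists.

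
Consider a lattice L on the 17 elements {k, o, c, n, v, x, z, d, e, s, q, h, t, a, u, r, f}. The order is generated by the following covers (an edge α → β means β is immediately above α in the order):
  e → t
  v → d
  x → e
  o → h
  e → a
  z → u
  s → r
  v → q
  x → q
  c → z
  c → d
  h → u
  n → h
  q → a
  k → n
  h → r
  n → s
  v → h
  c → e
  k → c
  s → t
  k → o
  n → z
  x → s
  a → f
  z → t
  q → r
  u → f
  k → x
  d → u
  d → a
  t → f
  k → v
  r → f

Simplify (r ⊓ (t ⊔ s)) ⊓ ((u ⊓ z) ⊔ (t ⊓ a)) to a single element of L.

t ∨ s = t
r ∧ t = s
u ∧ z = z
t ∧ a = e
z ∨ e = t
s ∧ t = s

s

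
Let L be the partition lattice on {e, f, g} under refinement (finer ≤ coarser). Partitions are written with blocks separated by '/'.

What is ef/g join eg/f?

The join of ef/g and eg/f merges any blocks that overlap across the partitions, giving efg.

efg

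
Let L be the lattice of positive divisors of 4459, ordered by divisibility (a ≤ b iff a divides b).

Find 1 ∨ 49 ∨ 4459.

4459

In the divisibility order, the join is the least common multiple: lcm(1, 49, 4459) = 4459.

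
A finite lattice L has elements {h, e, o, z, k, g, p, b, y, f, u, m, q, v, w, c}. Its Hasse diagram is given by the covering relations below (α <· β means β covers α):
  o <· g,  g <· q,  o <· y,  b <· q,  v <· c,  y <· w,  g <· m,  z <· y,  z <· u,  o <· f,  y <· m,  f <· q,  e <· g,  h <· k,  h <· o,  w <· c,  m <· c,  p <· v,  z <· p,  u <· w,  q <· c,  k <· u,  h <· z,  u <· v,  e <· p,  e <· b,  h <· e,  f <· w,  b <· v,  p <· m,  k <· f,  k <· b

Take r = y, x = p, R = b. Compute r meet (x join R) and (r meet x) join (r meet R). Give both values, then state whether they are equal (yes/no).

x join R = v, so r meet (x join R) = y meet v = z.
r meet x = z and r meet R = h, so (r meet x) join (r meet R) = z join h = z.
Equal: yes.

z; z; yes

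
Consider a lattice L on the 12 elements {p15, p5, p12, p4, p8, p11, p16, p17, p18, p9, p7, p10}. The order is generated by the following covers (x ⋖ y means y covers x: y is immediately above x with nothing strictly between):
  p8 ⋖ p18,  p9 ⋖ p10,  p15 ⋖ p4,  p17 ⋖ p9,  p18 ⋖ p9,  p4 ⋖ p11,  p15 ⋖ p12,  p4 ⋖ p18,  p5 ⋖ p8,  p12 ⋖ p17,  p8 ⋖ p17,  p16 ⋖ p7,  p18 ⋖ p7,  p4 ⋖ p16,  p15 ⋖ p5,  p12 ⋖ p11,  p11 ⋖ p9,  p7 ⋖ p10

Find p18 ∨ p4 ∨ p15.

Common upper bounds of {p18, p4, p15}: p10, p18, p7, p9.
The least among these is p18.

p18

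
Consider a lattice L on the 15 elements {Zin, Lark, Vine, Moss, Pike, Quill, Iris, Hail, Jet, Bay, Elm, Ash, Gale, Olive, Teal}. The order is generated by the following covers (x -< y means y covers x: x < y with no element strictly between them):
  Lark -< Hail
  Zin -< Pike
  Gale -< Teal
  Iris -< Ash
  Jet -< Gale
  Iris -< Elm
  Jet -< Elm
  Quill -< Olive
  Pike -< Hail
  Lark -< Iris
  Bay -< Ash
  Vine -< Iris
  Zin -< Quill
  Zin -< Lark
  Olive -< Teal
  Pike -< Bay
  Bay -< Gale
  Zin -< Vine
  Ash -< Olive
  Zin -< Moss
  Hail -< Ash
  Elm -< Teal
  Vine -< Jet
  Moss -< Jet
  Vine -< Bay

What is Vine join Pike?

Bay

Common upper bounds of {Vine, Pike}: Ash, Bay, Gale, Olive, Teal.
The least among these is Bay.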